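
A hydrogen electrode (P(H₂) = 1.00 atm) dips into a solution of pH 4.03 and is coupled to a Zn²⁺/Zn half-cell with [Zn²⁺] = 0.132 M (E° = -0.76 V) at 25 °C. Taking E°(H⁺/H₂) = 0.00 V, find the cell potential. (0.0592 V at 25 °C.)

0.55 V

The hydrogen couple is the cathode, so E°_cell = 0.76 V; n = 2.
[H⁺] = 10^(−4.03) = 9.3 × 10^-5 M, and Q = [Zn²⁺]·P(H₂) / [H⁺]^2 = 1.52 × 10^7.
E = E° − (0.0592/2) log Q = 0.76 − (0.0592/2)(7.181) = 0.547 V.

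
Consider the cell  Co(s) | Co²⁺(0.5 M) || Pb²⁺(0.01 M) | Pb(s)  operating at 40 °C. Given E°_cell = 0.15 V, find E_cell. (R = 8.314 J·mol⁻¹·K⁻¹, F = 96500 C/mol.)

0.097 V

Balancing electrons gives n = 2; the reaction quotient is Q = [Co²⁺]/[Pb²⁺] = 50.0.
E = E° − (RT/nF) ln Q = 0.15 − (8.314×313)/(2×96500) × (3.912) = 0.150 − 0.053 = 0.097 V.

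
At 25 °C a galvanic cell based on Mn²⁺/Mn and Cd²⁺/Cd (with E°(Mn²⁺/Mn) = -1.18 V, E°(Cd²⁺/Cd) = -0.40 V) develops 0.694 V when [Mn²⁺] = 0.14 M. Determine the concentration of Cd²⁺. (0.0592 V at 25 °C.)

From the Nernst equation, log Q = n(E° − E)/0.0592 = 2(0.78 − 0.694)/0.0592 = 2.905, so Q = 804.
With Q = [Mn²⁺]/[Cd²⁺] and the known concentrations, [Cd²⁺] in the denominator gives [Cd²⁺] = 1.7 × 10^-4 M.

1.7 × 10^-4 M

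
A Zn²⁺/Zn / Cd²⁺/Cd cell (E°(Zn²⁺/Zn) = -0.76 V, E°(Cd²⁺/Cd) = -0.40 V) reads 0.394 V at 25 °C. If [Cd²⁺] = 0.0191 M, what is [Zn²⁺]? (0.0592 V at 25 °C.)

From the Nernst equation, log Q = n(E° − E)/0.0592 = 2(0.36 − 0.394)/0.0592 = -1.149, so Q = 0.0710.
With Q = [Zn²⁺]/[Cd²⁺] and the known concentrations, [Zn²⁺] in the numerator gives [Zn²⁺] = 0.0014 M.

0.0014 M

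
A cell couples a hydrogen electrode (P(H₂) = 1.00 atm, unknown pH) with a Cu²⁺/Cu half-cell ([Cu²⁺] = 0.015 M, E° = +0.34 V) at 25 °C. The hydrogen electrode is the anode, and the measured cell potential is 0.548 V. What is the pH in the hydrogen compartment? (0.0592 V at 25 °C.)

pH = 4.43

E°_cell = 0.34 V and n = 2.
log Q = n(E° − E)/0.0592 = 2×(0.34 − 0.548)/0.0592 = -7.027.
With Q = [H⁺]^2 / ([Cu²⁺]·P(H₂)), solving for [H⁺] gives log[H⁺] = -4.425, so pH = 4.43.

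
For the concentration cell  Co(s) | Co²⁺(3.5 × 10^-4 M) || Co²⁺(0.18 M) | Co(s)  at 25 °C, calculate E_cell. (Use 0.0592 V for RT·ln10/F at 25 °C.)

0.080 V

Both half-cells are Co²⁺/Co, so E°_cell = 0. The concentrated side is the cathode; the cell reaction moves Co²⁺ from high to low concentration with n = 2.
Q = [Co²⁺]_dilute/[Co²⁺]_conc = 3.5 × 10^-4/0.18 = 0.00194.
E = 0 − (0.0592/2) log Q = −(0.0592/2)(-2.711) = 0.0802 V.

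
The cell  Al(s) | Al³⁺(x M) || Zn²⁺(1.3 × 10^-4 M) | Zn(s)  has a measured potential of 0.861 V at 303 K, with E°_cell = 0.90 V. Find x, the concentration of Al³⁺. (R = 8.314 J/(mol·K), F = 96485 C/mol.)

From the Nernst equation, ln Q = nF(E° − E)/RT = 6×96485×(0.90 − 0.861)/(8.314×303) = 8.962, so Q = 7800.
With Q = [Al³⁺]^2/[Zn²⁺]^3 and the known concentrations, [Al³⁺]^2 in the numerator gives [Al³⁺] = 1.3 × 10^-4 M.

1.3 × 10^-4 M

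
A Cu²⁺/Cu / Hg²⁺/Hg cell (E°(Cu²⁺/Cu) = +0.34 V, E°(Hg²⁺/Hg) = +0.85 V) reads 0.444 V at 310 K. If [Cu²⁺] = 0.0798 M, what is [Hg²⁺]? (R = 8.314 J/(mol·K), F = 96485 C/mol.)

From the Nernst equation, ln Q = nF(E° − E)/RT = 2×96485×(0.51 − 0.444)/(8.314×310) = 4.942, so Q = 140.
With Q = [Cu²⁺]/[Hg²⁺] and the known concentrations, [Hg²⁺] in the denominator gives [Hg²⁺] = 5.7 × 10^-4 M.

5.7 × 10^-4 M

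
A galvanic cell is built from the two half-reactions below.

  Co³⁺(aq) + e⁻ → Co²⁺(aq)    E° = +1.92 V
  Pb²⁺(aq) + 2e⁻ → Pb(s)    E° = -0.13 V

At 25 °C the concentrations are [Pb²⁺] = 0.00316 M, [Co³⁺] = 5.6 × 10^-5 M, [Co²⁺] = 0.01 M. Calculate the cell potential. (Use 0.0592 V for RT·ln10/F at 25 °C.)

The Co³⁺/Co²⁺ couple has the higher reduction potential and acts as the cathode, so E°_cell = +1.92 − (-0.13) = 2.05 V.
Balancing electrons gives n = 2; the reaction quotient is Q = [Pb²⁺]·[Co²⁺]^2/[Co³⁺]^2 = 101.
At 25 °C, E = E° − (0.0592/n) log Q = 2.05 − (0.0592/2)(2.003) = 2.050 − 0.059 = 1.991 V.

1.99 V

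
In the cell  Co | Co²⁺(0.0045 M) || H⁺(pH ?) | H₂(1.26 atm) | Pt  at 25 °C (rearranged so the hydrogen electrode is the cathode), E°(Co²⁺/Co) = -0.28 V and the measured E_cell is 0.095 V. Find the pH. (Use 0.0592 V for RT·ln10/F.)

pH = 4.25

E°_cell = 0.28 V and n = 2.
log Q = n(E° − E)/0.0592 = 2×(0.28 − 0.095)/0.0592 = 6.250.
With Q = [Co²⁺]·P(H₂) / [H⁺]^2, solving for [H⁺] gives log[H⁺] = -4.248, so pH = 4.25.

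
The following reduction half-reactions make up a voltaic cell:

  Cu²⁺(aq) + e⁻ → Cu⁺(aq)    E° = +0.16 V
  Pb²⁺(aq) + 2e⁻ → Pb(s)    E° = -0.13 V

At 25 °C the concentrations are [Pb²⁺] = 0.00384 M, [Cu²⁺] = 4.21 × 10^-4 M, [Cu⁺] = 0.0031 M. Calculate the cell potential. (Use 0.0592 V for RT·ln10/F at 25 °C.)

0.310 V

The Cu²⁺/Cu⁺ couple has the higher reduction potential and acts as the cathode, so E°_cell = +0.16 − (-0.13) = 0.29 V.
Balancing electrons gives n = 2; the reaction quotient is Q = [Pb²⁺]·[Cu⁺]^2/[Cu²⁺]^2 = 0.208.
At 25 °C, E = E° − (0.0592/n) log Q = 0.29 − (0.0592/2)(-0.682) = 0.290 + 0.020 = 0.310 V.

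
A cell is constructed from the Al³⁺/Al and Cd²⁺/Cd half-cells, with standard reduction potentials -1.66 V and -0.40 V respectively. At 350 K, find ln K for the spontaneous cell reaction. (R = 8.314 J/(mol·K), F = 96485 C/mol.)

ln K = 250.7

E°_cell = -0.40 − (-1.66) = 1.26 V, with n = 6 electrons transferred.
At equilibrium E = 0, so the Nernst equation gives ln K = nFE°/RT = (6)(96485)(1.26)/((8.314)(350)) = 250.67.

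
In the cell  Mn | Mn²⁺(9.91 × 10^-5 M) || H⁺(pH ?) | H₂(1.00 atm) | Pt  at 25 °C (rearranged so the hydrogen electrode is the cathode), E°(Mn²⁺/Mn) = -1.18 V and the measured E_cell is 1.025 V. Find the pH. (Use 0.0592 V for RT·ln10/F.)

E°_cell = 1.18 V and n = 2.
log Q = n(E° − E)/0.0592 = 2×(1.18 − 1.025)/0.0592 = 5.236.
With Q = [Mn²⁺]·P(H₂) / [H⁺]^2, solving for [H⁺] gives log[H⁺] = -4.620, so pH = 4.62.

pH = 4.62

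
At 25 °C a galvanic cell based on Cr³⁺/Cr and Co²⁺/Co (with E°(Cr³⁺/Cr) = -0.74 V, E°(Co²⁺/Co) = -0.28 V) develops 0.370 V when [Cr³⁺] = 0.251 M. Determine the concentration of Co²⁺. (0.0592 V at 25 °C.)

From the Nernst equation, log Q = n(E° − E)/0.0592 = 6(0.46 − 0.370)/0.0592 = 9.122, so Q = 1.32 × 10^9.
With Q = [Cr³⁺]^2/[Co²⁺]^3 and the known concentrations, [Co²⁺]^3 in the denominator gives [Co²⁺] = 3.6 × 10^-4 M.

3.6 × 10^-4 M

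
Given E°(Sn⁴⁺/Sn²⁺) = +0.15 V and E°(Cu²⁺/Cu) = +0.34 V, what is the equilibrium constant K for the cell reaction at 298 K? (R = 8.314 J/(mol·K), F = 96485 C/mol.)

E°_cell = +0.34 − (+0.15) = 0.19 V, with n = 2 electrons transferred.
At equilibrium E = 0, so the Nernst equation gives ln K = nFE°/RT = (2)(96485)(0.19)/((8.314)(298)) = 14.80.
K = e^14.80 = 2.7 × 10^6.

2.7 × 10^6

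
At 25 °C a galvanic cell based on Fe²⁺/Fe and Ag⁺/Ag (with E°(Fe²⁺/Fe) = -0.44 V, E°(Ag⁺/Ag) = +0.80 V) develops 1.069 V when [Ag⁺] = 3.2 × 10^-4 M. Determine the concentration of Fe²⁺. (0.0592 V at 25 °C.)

0.061 M

From the Nernst equation, log Q = n(E° − E)/0.0592 = 2(1.24 − 1.069)/0.0592 = 5.777, so Q = 5.98 × 10^5.
With Q = [Fe²⁺]/[Ag⁺]^2 and the known concentrations, [Fe²⁺] in the numerator gives [Fe²⁺] = 0.061 M.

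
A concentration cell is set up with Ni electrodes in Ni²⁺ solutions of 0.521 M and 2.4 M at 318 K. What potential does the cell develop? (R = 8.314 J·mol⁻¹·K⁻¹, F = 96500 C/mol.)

0.021 V

Both half-cells are Ni²⁺/Ni, so E°_cell = 0. The concentrated side is the cathode; the cell reaction moves Ni²⁺ from high to low concentration with n = 2.
Q = [Ni²⁺]_dilute/[Ni²⁺]_conc = 0.521/2.4 = 0.217.
E = 0 − (RT/nF) ln Q = −((8.314×318)/(2×96500))(-1.527) = 0.0209 V.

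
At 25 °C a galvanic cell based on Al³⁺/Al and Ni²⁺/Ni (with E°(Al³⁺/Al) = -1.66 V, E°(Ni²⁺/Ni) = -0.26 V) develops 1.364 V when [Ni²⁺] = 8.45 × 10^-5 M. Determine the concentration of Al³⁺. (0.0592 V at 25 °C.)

From the Nernst equation, log Q = n(E° − E)/0.0592 = 6(1.40 − 1.364)/0.0592 = 3.649, so Q = 4450.
With Q = [Al³⁺]^2/[Ni²⁺]^3 and the known concentrations, [Al³⁺]^2 in the numerator gives [Al³⁺] = 5.2 × 10^-5 M.

5.2 × 10^-5 M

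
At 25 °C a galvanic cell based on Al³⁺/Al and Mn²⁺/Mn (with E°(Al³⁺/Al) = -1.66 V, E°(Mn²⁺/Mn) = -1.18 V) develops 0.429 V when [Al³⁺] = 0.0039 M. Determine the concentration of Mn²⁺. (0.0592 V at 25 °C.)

From the Nernst equation, log Q = n(E° − E)/0.0592 = 6(0.48 − 0.429)/0.0592 = 5.169, so Q = 1.48 × 10^5.
With Q = [Al³⁺]^2/[Mn²⁺]^3 and the known concentrations, [Mn²⁺]^3 in the denominator gives [Mn²⁺] = 4.7 × 10^-4 M.

4.7 × 10^-4 M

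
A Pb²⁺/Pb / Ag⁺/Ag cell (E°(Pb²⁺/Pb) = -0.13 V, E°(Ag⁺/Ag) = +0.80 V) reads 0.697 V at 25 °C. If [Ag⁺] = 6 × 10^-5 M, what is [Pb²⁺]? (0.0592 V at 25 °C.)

0.27 M

From the Nernst equation, log Q = n(E° − E)/0.0592 = 2(0.93 − 0.697)/0.0592 = 7.872, so Q = 7.44 × 10^7.
With Q = [Pb²⁺]/[Ag⁺]^2 and the known concentrations, [Pb²⁺] in the numerator gives [Pb²⁺] = 0.27 M.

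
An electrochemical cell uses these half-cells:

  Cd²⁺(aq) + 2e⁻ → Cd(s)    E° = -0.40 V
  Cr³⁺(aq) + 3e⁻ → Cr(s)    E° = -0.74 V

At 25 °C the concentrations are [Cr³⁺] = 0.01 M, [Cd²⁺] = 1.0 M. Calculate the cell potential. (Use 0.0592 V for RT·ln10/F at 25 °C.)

The Cd²⁺/Cd couple has the higher reduction potential and acts as the cathode, so E°_cell = -0.40 − (-0.74) = 0.34 V.
Balancing electrons gives n = 6; the reaction quotient is Q = [Cr³⁺]^2/[Cd²⁺]^3 = 1 × 10^-4.
At 25 °C, E = E° − (0.0592/n) log Q = 0.34 − (0.0592/6)(-4.000) = 0.340 + 0.039 = 0.379 V.

0.379 V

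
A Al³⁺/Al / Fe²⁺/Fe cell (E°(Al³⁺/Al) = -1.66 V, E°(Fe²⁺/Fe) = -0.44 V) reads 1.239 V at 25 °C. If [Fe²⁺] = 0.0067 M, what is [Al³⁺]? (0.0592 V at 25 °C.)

6 × 10^-5 M

From the Nernst equation, log Q = n(E° − E)/0.0592 = 6(1.22 − 1.239)/0.0592 = -1.926, so Q = 0.0119.
With Q = [Al³⁺]^2/[Fe²⁺]^3 and the known concentrations, [Al³⁺]^2 in the numerator gives [Al³⁺] = 6 × 10^-5 M.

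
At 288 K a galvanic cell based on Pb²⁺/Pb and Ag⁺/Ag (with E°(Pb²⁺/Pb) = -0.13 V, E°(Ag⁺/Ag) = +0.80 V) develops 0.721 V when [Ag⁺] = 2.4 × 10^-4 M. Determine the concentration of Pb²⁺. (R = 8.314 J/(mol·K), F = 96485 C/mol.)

1.2 M

From the Nernst equation, ln Q = nF(E° − E)/RT = 2×96485×(0.93 − 0.721)/(8.314×288) = 16.844, so Q = 2.07 × 10^7.
With Q = [Pb²⁺]/[Ag⁺]^2 and the known concentrations, [Pb²⁺] in the numerator gives [Pb²⁺] = 1.2 M.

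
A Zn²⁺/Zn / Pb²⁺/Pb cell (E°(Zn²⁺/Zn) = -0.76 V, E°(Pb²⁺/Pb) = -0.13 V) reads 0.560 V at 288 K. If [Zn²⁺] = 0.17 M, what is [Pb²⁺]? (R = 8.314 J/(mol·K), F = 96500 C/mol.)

From the Nernst equation, ln Q = nF(E° − E)/RT = 2×96500×(0.63 − 0.560)/(8.314×288) = 5.642, so Q = 282.
With Q = [Zn²⁺]/[Pb²⁺] and the known concentrations, [Pb²⁺] in the denominator gives [Pb²⁺] = 6 × 10^-4 M.

6 × 10^-4 M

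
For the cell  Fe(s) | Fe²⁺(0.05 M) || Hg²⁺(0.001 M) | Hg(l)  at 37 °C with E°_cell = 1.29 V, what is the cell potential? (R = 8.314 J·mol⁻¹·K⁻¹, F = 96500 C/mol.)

Balancing electrons gives n = 2; the reaction quotient is Q = [Fe²⁺]/[Hg²⁺] = 50.0.
E = E° − (RT/nF) ln Q = 1.29 − (8.314×310)/(2×96500) × (3.912) = 1.290 − 0.052 = 1.238 V.

1.24 V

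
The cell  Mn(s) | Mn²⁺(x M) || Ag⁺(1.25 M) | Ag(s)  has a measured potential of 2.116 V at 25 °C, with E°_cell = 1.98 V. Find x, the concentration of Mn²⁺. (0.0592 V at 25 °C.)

From the Nernst equation, log Q = n(E° − E)/0.0592 = 2(1.98 − 2.116)/0.0592 = -4.595, so Q = 2.54 × 10^-5.
With Q = [Mn²⁺]/[Ag⁺]^2 and the known concentrations, [Mn²⁺] in the numerator gives [Mn²⁺] = 4 × 10^-5 M.

4 × 10^-5 M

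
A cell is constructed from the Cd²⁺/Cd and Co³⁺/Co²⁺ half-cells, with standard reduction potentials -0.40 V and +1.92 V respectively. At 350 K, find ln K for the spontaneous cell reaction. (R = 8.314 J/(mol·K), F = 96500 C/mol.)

ln K = 153.9

E°_cell = +1.92 − (-0.40) = 2.32 V, with n = 2 electrons transferred.
At equilibrium E = 0, so the Nernst equation gives ln K = nFE°/RT = (2)(96500)(2.32)/((8.314)(350)) = 153.87.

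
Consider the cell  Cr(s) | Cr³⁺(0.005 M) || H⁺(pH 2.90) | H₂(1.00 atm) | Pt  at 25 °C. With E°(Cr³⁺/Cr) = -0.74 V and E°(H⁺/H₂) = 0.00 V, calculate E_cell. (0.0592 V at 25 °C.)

0.61 V

The hydrogen couple is the cathode, so E°_cell = 0.74 V; n = 6.
[H⁺] = 10^(−2.90) = 0.0013 M, and Q = [Cr³⁺]^2·P(H₂)^3 / [H⁺]^6 = 6.28 × 10^12.
E = E° − (0.0592/6) log Q = 0.74 − (0.0592/6)(12.798) = 0.614 V.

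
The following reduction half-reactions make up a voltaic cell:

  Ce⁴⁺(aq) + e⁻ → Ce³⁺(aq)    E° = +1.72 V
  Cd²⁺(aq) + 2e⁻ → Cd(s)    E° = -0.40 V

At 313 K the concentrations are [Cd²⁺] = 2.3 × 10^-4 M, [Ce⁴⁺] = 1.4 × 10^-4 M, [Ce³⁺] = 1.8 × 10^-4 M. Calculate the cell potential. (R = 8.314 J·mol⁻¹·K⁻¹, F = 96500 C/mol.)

2.23 V

The Ce⁴⁺/Ce³⁺ couple has the higher reduction potential and acts as the cathode, so E°_cell = +1.72 − (-0.40) = 2.12 V.
Balancing electrons gives n = 2; the reaction quotient is Q = [Cd²⁺]·[Ce³⁺]^2/[Ce⁴⁺]^2 = 3.8 × 10^-4.
E = E° − (RT/nF) ln Q = 2.12 − (8.314×313)/(2×96500) × (-7.875) = 2.120 + 0.106 = 2.226 V.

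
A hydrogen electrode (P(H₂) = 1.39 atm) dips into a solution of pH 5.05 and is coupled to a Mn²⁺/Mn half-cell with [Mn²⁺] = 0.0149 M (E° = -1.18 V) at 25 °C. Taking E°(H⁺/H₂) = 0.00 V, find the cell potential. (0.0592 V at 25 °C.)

The hydrogen couple is the cathode, so E°_cell = 1.18 V; n = 2.
[H⁺] = 10^(−5.05) = 8.9 × 10^-6 M, and Q = [Mn²⁺]·P(H₂) / [H⁺]^2 = 2.61 × 10^8.
E = E° − (0.0592/2) log Q = 1.18 − (0.0592/2)(8.416) = 0.931 V.

0.93 V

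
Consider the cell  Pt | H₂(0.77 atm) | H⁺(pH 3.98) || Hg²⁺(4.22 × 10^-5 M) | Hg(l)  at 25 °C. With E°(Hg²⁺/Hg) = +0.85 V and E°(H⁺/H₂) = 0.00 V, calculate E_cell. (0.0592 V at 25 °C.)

0.95 V

The Hg²⁺/Hg couple is the cathode, so E°_cell = 0.85 V; n = 2.
[H⁺] = 10^(−3.98) = 1 × 10^-4 M, and Q = [H⁺]^2 / ([Hg²⁺]·P(H₂)) = 3.37 × 10^-4.
E = E° − (0.0592/2) log Q = 0.85 − (0.0592/2)(-3.472) = 0.953 V.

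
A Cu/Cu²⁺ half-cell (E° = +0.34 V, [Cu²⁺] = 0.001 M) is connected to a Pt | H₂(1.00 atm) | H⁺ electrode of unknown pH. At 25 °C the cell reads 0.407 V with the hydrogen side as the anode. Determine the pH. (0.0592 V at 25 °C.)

E°_cell = 0.34 V and n = 2.
log Q = n(E° − E)/0.0592 = 2×(0.34 − 0.407)/0.0592 = -2.264.
With Q = [H⁺]^2 / ([Cu²⁺]·P(H₂)), solving for [H⁺] gives log[H⁺] = -2.632, so pH = 2.63.

pH = 2.63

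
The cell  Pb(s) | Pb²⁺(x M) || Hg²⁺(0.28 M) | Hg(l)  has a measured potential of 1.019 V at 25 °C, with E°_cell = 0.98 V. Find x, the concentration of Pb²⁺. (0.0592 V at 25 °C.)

From the Nernst equation, log Q = n(E° − E)/0.0592 = 2(0.98 − 1.019)/0.0592 = -1.318, so Q = 0.0481.
With Q = [Pb²⁺]/[Hg²⁺] and the known concentrations, [Pb²⁺] in the numerator gives [Pb²⁺] = 0.013 M.

0.013 M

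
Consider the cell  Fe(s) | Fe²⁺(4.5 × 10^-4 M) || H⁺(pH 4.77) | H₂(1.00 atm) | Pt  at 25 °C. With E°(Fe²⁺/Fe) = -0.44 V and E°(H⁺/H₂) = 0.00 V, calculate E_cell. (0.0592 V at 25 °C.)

The hydrogen couple is the cathode, so E°_cell = 0.44 V; n = 2.
[H⁺] = 10^(−4.77) = 1.7 × 10^-5 M, and Q = [Fe²⁺]·P(H₂) / [H⁺]^2 = 1.56 × 10^6.
E = E° − (0.0592/2) log Q = 0.44 − (0.0592/2)(6.193) = 0.257 V.

0.26 V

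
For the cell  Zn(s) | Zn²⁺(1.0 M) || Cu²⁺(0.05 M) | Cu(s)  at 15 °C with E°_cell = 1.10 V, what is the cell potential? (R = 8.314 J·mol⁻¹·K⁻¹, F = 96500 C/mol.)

Balancing electrons gives n = 2; the reaction quotient is Q = [Zn²⁺]/[Cu²⁺] = 20.0.
E = E° − (RT/nF) ln Q = 1.10 − (8.314×288)/(2×96500) × (2.996) = 1.100 − 0.037 = 1.063 V.

1.06 V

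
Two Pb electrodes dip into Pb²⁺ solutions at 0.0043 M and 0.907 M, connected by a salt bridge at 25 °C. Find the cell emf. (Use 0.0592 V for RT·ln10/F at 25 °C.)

0.069 V

Both half-cells are Pb²⁺/Pb, so E°_cell = 0. The concentrated side is the cathode; the cell reaction moves Pb²⁺ from high to low concentration with n = 2.
Q = [Pb²⁺]_dilute/[Pb²⁺]_conc = 0.0043/0.907 = 0.00474.
E = 0 − (0.0592/2) log Q = −(0.0592/2)(-2.324) = 0.0688 V.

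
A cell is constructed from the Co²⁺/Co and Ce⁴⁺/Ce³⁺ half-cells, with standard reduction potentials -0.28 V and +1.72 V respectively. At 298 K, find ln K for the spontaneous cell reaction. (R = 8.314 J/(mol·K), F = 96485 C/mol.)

ln K = 155.8

E°_cell = +1.72 − (-0.28) = 2.00 V, with n = 2 electrons transferred.
At equilibrium E = 0, so the Nernst equation gives ln K = nFE°/RT = (2)(96485)(2.00)/((8.314)(298)) = 155.77.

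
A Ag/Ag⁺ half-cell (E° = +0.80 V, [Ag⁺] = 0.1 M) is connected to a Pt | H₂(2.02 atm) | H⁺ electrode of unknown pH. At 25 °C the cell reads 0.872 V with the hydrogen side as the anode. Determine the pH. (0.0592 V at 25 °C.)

E°_cell = 0.80 V and n = 2.
log Q = n(E° − E)/0.0592 = 2×(0.80 − 0.872)/0.0592 = -2.432.
With Q = [H⁺]^2 / ([Ag⁺]^2·P(H₂)), solving for [H⁺] gives log[H⁺] = -2.064, so pH = 2.06.

pH = 2.06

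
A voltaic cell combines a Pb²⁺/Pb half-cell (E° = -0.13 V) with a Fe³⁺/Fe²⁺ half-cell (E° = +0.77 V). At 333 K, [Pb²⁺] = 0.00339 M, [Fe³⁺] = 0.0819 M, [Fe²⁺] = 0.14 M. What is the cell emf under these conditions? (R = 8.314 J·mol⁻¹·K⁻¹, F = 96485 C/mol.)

The Fe³⁺/Fe²⁺ couple has the higher reduction potential and acts as the cathode, so E°_cell = +0.77 − (-0.13) = 0.90 V.
Balancing electrons gives n = 2; the reaction quotient is Q = [Pb²⁺]·[Fe²⁺]^2/[Fe³⁺]^2 = 0.00991.
E = E° − (RT/nF) ln Q = 0.90 − (8.314×333)/(2×96485) × (-4.615) = 0.900 + 0.066 = 0.966 V.

0.966 V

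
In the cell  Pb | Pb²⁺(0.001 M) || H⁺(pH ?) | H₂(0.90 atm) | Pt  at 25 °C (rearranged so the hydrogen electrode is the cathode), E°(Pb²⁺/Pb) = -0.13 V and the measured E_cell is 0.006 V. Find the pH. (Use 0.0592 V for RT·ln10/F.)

pH = 3.62

E°_cell = 0.13 V and n = 2.
log Q = n(E° − E)/0.0592 = 2×(0.13 − 0.006)/0.0592 = 4.189.
With Q = [Pb²⁺]·P(H₂) / [H⁺]^2, solving for [H⁺] gives log[H⁺] = -3.617, so pH = 3.62.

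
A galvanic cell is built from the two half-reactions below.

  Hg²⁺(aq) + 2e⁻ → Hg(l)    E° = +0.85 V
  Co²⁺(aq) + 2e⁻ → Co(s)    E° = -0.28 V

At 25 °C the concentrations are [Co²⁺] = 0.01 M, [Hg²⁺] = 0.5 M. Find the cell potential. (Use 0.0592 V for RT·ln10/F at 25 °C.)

1.18 V

The Hg²⁺/Hg couple has the higher reduction potential and acts as the cathode, so E°_cell = +0.85 − (-0.28) = 1.13 V.
Balancing electrons gives n = 2; the reaction quotient is Q = [Co²⁺]/[Hg²⁺] = 0.0200.
At 25 °C, E = E° − (0.0592/n) log Q = 1.13 − (0.0592/2)(-1.699) = 1.130 + 0.050 = 1.180 V.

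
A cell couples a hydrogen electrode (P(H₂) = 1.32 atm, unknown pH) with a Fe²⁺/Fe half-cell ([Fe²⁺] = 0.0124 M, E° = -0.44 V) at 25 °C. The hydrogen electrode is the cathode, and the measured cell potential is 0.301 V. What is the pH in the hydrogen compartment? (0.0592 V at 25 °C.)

pH = 3.24

E°_cell = 0.44 V and n = 2.
log Q = n(E° − E)/0.0592 = 2×(0.44 − 0.301)/0.0592 = 4.696.
With Q = [Fe²⁺]·P(H₂) / [H⁺]^2, solving for [H⁺] gives log[H⁺] = -3.241, so pH = 3.24.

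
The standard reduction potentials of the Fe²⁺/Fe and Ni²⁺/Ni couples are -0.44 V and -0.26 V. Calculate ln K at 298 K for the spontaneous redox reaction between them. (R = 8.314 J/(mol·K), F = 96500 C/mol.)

E°_cell = -0.26 − (-0.44) = 0.18 V, with n = 2 electrons transferred.
At equilibrium E = 0, so the Nernst equation gives ln K = nFE°/RT = (2)(96500)(0.18)/((8.314)(298)) = 14.02.

ln K = 14.0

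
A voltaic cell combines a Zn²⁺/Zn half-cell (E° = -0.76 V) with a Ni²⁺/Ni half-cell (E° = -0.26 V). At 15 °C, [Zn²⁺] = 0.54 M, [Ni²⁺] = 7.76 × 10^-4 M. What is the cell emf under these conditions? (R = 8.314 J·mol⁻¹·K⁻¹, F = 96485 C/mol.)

0.419 V

The Ni²⁺/Ni couple has the higher reduction potential and acts as the cathode, so E°_cell = -0.26 − (-0.76) = 0.50 V.
Balancing electrons gives n = 2; the reaction quotient is Q = [Zn²⁺]/[Ni²⁺] = 696.
E = E° − (RT/nF) ln Q = 0.50 − (8.314×288)/(2×96485) × (6.545) = 0.500 − 0.081 = 0.419 V.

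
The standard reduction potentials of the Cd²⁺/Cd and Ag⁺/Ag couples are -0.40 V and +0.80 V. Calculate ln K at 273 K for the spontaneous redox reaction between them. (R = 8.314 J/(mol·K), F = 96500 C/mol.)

E°_cell = +0.80 − (-0.40) = 1.20 V, with n = 2 electrons transferred.
At equilibrium E = 0, so the Nernst equation gives ln K = nFE°/RT = (2)(96500)(1.20)/((8.314)(273)) = 102.04.

ln K = 102.0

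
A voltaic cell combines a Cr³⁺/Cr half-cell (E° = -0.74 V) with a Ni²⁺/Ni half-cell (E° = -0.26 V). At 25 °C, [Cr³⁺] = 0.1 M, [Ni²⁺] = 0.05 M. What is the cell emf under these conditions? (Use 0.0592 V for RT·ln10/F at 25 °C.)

0.461 V

The Ni²⁺/Ni couple has the higher reduction potential and acts as the cathode, so E°_cell = -0.26 − (-0.74) = 0.48 V.
Balancing electrons gives n = 6; the reaction quotient is Q = [Cr³⁺]^2/[Ni²⁺]^3 = 80.0.
At 25 °C, E = E° − (0.0592/n) log Q = 0.48 − (0.0592/6)(1.903) = 0.480 − 0.019 = 0.461 V.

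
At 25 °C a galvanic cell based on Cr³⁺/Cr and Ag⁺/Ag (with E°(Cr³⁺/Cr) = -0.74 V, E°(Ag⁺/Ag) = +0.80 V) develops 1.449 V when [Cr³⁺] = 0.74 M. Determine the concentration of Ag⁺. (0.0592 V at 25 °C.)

0.026 M

From the Nernst equation, log Q = n(E° − E)/0.0592 = 3(1.54 − 1.449)/0.0592 = 4.611, so Q = 4.09 × 10^4.
With Q = [Cr³⁺]/[Ag⁺]^3 and the known concentrations, [Ag⁺]^3 in the denominator gives [Ag⁺] = 0.026 M.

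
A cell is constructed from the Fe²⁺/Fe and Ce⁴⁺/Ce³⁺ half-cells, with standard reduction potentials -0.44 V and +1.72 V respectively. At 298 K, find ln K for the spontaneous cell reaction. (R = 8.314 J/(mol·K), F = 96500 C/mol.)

ln K = 168.3

E°_cell = +1.72 − (-0.44) = 2.16 V, with n = 2 electrons transferred.
At equilibrium E = 0, so the Nernst equation gives ln K = nFE°/RT = (2)(96500)(2.16)/((8.314)(298)) = 168.26.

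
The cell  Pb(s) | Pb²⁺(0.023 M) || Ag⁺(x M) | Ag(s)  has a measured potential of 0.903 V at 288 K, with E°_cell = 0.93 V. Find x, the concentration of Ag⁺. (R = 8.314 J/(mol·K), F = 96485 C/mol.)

0.051 M

From the Nernst equation, ln Q = nF(E° − E)/RT = 2×96485×(0.93 − 0.903)/(8.314×288) = 2.176, so Q = 8.81.
With Q = [Pb²⁺]/[Ag⁺]^2 and the known concentrations, [Ag⁺]^2 in the denominator gives [Ag⁺] = 0.051 M.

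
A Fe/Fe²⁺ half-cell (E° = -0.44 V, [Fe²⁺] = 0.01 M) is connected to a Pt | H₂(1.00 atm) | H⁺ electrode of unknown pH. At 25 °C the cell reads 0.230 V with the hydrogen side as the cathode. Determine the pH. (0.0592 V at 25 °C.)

pH = 4.55

E°_cell = 0.44 V and n = 2.
log Q = n(E° − E)/0.0592 = 2×(0.44 − 0.230)/0.0592 = 7.095.
With Q = [Fe²⁺]·P(H₂) / [H⁺]^2, solving for [H⁺] gives log[H⁺] = -4.547, so pH = 4.55.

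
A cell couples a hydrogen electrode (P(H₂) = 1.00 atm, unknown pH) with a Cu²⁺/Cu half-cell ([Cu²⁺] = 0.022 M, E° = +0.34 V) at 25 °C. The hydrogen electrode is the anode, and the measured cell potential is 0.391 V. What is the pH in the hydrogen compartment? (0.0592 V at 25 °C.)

E°_cell = 0.34 V and n = 2.
log Q = n(E° − E)/0.0592 = 2×(0.34 − 0.391)/0.0592 = -1.723.
With Q = [H⁺]^2 / ([Cu²⁺]·P(H₂)), solving for [H⁺] gives log[H⁺] = -1.690, so pH = 1.69.

pH = 1.69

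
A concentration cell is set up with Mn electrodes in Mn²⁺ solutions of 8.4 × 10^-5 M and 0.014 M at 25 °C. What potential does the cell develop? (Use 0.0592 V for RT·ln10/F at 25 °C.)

0.066 V

Both half-cells are Mn²⁺/Mn, so E°_cell = 0. The concentrated side is the cathode; the cell reaction moves Mn²⁺ from high to low concentration with n = 2.
Q = [Mn²⁺]_dilute/[Mn²⁺]_conc = 8.4 × 10^-5/0.014 = 0.00600.
E = 0 − (0.0592/2) log Q = −(0.0592/2)(-2.222) = 0.0658 V.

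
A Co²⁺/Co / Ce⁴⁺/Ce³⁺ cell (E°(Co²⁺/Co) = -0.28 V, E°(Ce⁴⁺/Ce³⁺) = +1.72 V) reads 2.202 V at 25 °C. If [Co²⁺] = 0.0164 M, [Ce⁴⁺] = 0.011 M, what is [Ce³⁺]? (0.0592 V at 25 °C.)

From the Nernst equation, log Q = n(E° − E)/0.0592 = 2(2.00 − 2.202)/0.0592 = -6.824, so Q = 1.5 × 10^-7.
With Q = [Co²⁺]·[Ce³⁺]^2/[Ce⁴⁺]^2 and the known concentrations, [Ce³⁺]^2 in the numerator gives [Ce³⁺] = 3.3 × 10^-5 M.

3.3 × 10^-5 M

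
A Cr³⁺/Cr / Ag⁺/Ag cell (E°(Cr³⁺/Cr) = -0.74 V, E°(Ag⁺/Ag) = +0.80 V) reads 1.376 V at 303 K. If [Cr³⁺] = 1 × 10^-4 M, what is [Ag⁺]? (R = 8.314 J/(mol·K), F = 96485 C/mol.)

8.7 × 10^-5 M

From the Nernst equation, ln Q = nF(E° − E)/RT = 3×96485×(1.54 − 1.376)/(8.314×303) = 18.844, so Q = 1.53 × 10^8.
With Q = [Cr³⁺]/[Ag⁺]^3 and the known concentrations, [Ag⁺]^3 in the denominator gives [Ag⁺] = 8.7 × 10^-5 M.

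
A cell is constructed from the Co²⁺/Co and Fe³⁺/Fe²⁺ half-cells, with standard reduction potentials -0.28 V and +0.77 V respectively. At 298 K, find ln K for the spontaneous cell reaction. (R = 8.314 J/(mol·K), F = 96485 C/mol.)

ln K = 81.8

E°_cell = +0.77 − (-0.28) = 1.05 V, with n = 2 electrons transferred.
At equilibrium E = 0, so the Nernst equation gives ln K = nFE°/RT = (2)(96485)(1.05)/((8.314)(298)) = 81.78.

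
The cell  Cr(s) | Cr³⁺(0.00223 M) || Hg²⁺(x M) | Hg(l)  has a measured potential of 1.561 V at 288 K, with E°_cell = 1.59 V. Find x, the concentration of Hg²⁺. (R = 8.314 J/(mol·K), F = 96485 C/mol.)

From the Nernst equation, ln Q = nF(E° − E)/RT = 6×96485×(1.59 − 1.561)/(8.314×288) = 7.011, so Q = 1110.
With Q = [Cr³⁺]^2/[Hg²⁺]^3 and the known concentrations, [Hg²⁺]^3 in the denominator gives [Hg²⁺] = 0.0016 M.

0.0016 M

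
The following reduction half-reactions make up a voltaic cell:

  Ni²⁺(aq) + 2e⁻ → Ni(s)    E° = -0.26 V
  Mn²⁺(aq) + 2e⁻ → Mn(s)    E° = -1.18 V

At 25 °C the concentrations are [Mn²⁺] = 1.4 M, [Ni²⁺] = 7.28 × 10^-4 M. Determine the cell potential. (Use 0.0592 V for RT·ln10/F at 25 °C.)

0.823 V

The Ni²⁺/Ni couple has the higher reduction potential and acts as the cathode, so E°_cell = -0.26 − (-1.18) = 0.92 V.
Balancing electrons gives n = 2; the reaction quotient is Q = [Mn²⁺]/[Ni²⁺] = 1920.
At 25 °C, E = E° − (0.0592/n) log Q = 0.92 − (0.0592/2)(3.284) = 0.920 − 0.097 = 0.823 V.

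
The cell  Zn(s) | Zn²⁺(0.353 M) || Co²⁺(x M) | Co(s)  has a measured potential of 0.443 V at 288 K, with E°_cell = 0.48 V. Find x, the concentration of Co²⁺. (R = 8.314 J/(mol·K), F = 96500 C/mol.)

0.018 M

From the Nernst equation, ln Q = nF(E° − E)/RT = 2×96500×(0.48 − 0.443)/(8.314×288) = 2.982, so Q = 19.7.
With Q = [Zn²⁺]/[Co²⁺] and the known concentrations, [Co²⁺] in the denominator gives [Co²⁺] = 0.018 M.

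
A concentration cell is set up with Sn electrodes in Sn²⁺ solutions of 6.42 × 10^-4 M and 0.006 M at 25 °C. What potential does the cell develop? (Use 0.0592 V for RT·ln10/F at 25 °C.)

Both half-cells are Sn²⁺/Sn, so E°_cell = 0. The concentrated side is the cathode; the cell reaction moves Sn²⁺ from high to low concentration with n = 2.
Q = [Sn²⁺]_dilute/[Sn²⁺]_conc = 6.42 × 10^-4/0.006 = 0.107.
E = 0 − (0.0592/2) log Q = −(0.0592/2)(-0.971) = 0.0287 V.

0.029 V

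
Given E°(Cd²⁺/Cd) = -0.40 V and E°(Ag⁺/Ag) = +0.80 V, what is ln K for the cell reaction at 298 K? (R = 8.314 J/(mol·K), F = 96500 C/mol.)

E°_cell = +0.80 − (-0.40) = 1.20 V, with n = 2 electrons transferred.
At equilibrium E = 0, so the Nernst equation gives ln K = nFE°/RT = (2)(96500)(1.20)/((8.314)(298)) = 93.48.

ln K = 93.5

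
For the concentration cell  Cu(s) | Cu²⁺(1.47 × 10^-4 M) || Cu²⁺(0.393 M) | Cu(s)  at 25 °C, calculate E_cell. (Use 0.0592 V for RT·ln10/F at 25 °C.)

Both half-cells are Cu²⁺/Cu, so E°_cell = 0. The concentrated side is the cathode; the cell reaction moves Cu²⁺ from high to low concentration with n = 2.
Q = [Cu²⁺]_dilute/[Cu²⁺]_conc = 1.47 × 10^-4/0.393 = 3.74 × 10^-4.
E = 0 − (0.0592/2) log Q = −(0.0592/2)(-3.427) = 0.1014 V.

0.10 V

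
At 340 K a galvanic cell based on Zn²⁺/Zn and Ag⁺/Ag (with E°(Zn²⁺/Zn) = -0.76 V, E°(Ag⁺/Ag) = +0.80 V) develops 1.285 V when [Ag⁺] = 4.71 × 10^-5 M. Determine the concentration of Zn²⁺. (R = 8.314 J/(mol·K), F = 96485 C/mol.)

From the Nernst equation, ln Q = nF(E° − E)/RT = 2×96485×(1.56 − 1.285)/(8.314×340) = 18.773, so Q = 1.42 × 10^8.
With Q = [Zn²⁺]/[Ag⁺]^2 and the known concentrations, [Zn²⁺] in the numerator gives [Zn²⁺] = 0.32 M.

0.32 M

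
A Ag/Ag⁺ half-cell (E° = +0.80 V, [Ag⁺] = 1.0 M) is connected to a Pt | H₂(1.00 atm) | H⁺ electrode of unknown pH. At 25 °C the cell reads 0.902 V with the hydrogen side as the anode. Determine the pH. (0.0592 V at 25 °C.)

E°_cell = 0.80 V and n = 2.
log Q = n(E° − E)/0.0592 = 2×(0.80 − 0.902)/0.0592 = -3.446.
With Q = [H⁺]^2 / ([Ag⁺]^2·P(H₂)), solving for [H⁺] gives log[H⁺] = -1.723, so pH = 1.72.

pH = 1.72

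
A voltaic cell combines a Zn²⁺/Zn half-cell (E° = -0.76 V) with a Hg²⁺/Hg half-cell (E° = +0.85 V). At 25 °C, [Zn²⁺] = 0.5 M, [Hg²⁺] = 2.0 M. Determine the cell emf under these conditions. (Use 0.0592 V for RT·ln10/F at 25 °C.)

The Hg²⁺/Hg couple has the higher reduction potential and acts as the cathode, so E°_cell = +0.85 − (-0.76) = 1.61 V.
Balancing electrons gives n = 2; the reaction quotient is Q = [Zn²⁺]/[Hg²⁺] = 0.250.
At 25 °C, E = E° − (0.0592/n) log Q = 1.61 − (0.0592/2)(-0.602) = 1.610 + 0.018 = 1.628 V.

1.63 V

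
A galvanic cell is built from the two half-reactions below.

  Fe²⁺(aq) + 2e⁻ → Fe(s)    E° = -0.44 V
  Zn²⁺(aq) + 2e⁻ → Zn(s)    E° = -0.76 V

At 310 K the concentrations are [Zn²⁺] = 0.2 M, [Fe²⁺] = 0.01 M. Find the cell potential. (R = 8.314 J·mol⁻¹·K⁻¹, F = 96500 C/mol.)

0.280 V

The Fe²⁺/Fe couple has the higher reduction potential and acts as the cathode, so E°_cell = -0.44 − (-0.76) = 0.32 V.
Balancing electrons gives n = 2; the reaction quotient is Q = [Zn²⁺]/[Fe²⁺] = 20.0.
E = E° − (RT/nF) ln Q = 0.32 − (8.314×310)/(2×96500) × (2.996) = 0.320 − 0.040 = 0.280 V.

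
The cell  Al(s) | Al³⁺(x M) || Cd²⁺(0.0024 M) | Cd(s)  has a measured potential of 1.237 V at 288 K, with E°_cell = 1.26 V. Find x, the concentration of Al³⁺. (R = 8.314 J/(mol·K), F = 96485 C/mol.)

0.0019 M

From the Nernst equation, ln Q = nF(E° − E)/RT = 6×96485×(1.26 − 1.237)/(8.314×288) = 5.561, so Q = 260.
With Q = [Al³⁺]^2/[Cd²⁺]^3 and the known concentrations, [Al³⁺]^2 in the numerator gives [Al³⁺] = 0.0019 M.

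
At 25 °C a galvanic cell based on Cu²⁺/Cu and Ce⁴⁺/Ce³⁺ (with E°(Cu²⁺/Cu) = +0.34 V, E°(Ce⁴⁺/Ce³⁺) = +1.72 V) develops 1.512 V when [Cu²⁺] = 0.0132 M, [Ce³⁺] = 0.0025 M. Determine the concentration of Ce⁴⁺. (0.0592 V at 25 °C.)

From the Nernst equation, log Q = n(E° − E)/0.0592 = 2(1.38 − 1.512)/0.0592 = -4.459, so Q = 3.47 × 10^-5.
With Q = [Cu²⁺]·[Ce³⁺]^2/[Ce⁴⁺]^2 and the known concentrations, [Ce⁴⁺]^2 in the denominator gives [Ce⁴⁺] = 0.049 M.

0.049 M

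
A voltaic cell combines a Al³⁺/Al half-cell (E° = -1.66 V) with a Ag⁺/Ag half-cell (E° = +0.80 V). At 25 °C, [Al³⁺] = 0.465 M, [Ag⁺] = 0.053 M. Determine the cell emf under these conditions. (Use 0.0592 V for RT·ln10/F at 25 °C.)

2.39 V

The Ag⁺/Ag couple has the higher reduction potential and acts as the cathode, so E°_cell = +0.80 − (-1.66) = 2.46 V.
Balancing electrons gives n = 3; the reaction quotient is Q = [Al³⁺]/[Ag⁺]^3 = 3120.
At 25 °C, E = E° − (0.0592/n) log Q = 2.46 − (0.0592/3)(3.495) = 2.460 − 0.069 = 2.391 V.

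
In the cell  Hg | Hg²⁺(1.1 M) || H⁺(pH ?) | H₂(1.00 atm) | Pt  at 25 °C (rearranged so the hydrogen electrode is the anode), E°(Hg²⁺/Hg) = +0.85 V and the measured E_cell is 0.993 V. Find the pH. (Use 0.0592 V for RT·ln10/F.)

E°_cell = 0.85 V and n = 2.
log Q = n(E° − E)/0.0592 = 2×(0.85 − 0.993)/0.0592 = -4.831.
With Q = [H⁺]^2 / ([Hg²⁺]·P(H₂)), solving for [H⁺] gives log[H⁺] = -2.395, so pH = 2.39.

pH = 2.39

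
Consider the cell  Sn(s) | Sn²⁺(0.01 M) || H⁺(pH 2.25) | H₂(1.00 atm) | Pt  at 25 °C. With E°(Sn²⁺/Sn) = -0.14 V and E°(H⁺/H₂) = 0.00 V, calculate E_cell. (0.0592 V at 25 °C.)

The hydrogen couple is the cathode, so E°_cell = 0.14 V; n = 2.
[H⁺] = 10^(−2.25) = 0.0056 M, and Q = [Sn²⁺]·P(H₂) / [H⁺]^2 = 316.
E = E° − (0.0592/2) log Q = 0.14 − (0.0592/2)(2.500) = 0.066 V.

0.066 V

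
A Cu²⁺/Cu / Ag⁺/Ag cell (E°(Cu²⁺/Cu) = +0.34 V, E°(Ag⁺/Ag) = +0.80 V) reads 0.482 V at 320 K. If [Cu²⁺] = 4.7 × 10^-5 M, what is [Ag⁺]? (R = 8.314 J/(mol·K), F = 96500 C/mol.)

0.015 M

From the Nernst equation, ln Q = nF(E° − E)/RT = 2×96500×(0.46 − 0.482)/(8.314×320) = -1.596, so Q = 0.203.
With Q = [Cu²⁺]/[Ag⁺]^2 and the known concentrations, [Ag⁺]^2 in the denominator gives [Ag⁺] = 0.015 M.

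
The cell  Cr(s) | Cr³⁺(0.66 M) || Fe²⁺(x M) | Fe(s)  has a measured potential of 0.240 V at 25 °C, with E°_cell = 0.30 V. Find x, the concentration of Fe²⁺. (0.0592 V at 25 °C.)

0.0071 M

From the Nernst equation, log Q = n(E° − E)/0.0592 = 6(0.30 − 0.240)/0.0592 = 6.081, so Q = 1.21 × 10^6.
With Q = [Cr³⁺]^2/[Fe²⁺]^3 and the known concentrations, [Fe²⁺]^3 in the denominator gives [Fe²⁺] = 0.0071 M.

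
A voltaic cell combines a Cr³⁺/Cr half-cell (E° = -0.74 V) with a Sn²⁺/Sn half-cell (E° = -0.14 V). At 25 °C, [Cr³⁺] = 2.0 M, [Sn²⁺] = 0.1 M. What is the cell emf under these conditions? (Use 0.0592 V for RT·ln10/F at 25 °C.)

0.564 V

The Sn²⁺/Sn couple has the higher reduction potential and acts as the cathode, so E°_cell = -0.14 − (-0.74) = 0.60 V.
Balancing electrons gives n = 6; the reaction quotient is Q = [Cr³⁺]^2/[Sn²⁺]^3 = 4000.
At 25 °C, E = E° − (0.0592/n) log Q = 0.60 − (0.0592/6)(3.602) = 0.600 − 0.036 = 0.564 V.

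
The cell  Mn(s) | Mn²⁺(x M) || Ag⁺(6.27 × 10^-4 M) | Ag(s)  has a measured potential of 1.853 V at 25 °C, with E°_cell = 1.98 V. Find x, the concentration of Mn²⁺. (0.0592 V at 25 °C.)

0.0077 M

From the Nernst equation, log Q = n(E° − E)/0.0592 = 2(1.98 − 1.853)/0.0592 = 4.291, so Q = 1.95 × 10^4.
With Q = [Mn²⁺]/[Ag⁺]^2 and the known concentrations, [Mn²⁺] in the numerator gives [Mn²⁺] = 0.0077 M.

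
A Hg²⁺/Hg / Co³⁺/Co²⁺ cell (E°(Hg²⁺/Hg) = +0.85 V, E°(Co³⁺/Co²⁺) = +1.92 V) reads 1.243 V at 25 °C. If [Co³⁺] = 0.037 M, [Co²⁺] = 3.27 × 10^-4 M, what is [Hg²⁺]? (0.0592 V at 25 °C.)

From the Nernst equation, log Q = n(E° − E)/0.0592 = 2(1.07 − 1.243)/0.0592 = -5.845, so Q = 1.43 × 10^-6.
With Q = [Hg²⁺]·[Co²⁺]^2/[Co³⁺]^2 and the known concentrations, [Hg²⁺] in the numerator gives [Hg²⁺] = 0.018 M.

0.018 M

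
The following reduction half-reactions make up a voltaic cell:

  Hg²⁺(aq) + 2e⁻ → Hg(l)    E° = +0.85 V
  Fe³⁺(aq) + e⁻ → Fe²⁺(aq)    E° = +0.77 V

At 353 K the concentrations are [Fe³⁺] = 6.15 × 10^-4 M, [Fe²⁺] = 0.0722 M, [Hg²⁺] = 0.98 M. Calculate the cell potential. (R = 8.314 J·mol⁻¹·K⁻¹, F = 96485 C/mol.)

0.225 V

The Hg²⁺/Hg couple has the higher reduction potential and acts as the cathode, so E°_cell = +0.85 − (+0.77) = 0.08 V.
Balancing electrons gives n = 2; the reaction quotient is Q = [Fe³⁺]^2/([Fe²⁺]^2·[Hg²⁺]) = 7.4 × 10^-5.
E = E° − (RT/nF) ln Q = 0.08 − (8.314×353)/(2×96485) × (-9.511) = 0.080 + 0.145 = 0.225 V.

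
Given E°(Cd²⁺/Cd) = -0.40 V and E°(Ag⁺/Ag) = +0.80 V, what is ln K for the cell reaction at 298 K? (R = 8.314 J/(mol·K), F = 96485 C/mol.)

ln K = 93.5

E°_cell = +0.80 − (-0.40) = 1.20 V, with n = 2 electrons transferred.
At equilibrium E = 0, so the Nernst equation gives ln K = nFE°/RT = (2)(96485)(1.20)/((8.314)(298)) = 93.46.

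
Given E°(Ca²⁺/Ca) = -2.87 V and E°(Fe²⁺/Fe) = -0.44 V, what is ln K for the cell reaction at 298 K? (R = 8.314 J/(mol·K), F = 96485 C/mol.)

E°_cell = -0.44 − (-2.87) = 2.43 V, with n = 2 electrons transferred.
At equilibrium E = 0, so the Nernst equation gives ln K = nFE°/RT = (2)(96485)(2.43)/((8.314)(298)) = 189.26.

ln K = 189.3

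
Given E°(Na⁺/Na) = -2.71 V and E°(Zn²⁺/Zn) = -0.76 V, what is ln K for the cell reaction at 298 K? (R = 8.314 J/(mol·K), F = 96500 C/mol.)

E°_cell = -0.76 − (-2.71) = 1.95 V, with n = 2 electrons transferred.
At equilibrium E = 0, so the Nernst equation gives ln K = nFE°/RT = (2)(96500)(1.95)/((8.314)(298)) = 151.90.

ln K = 151.9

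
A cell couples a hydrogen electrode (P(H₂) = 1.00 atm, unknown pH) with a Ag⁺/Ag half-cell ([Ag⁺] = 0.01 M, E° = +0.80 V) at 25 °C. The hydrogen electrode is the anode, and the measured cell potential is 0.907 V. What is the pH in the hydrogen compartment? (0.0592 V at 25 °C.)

pH = 3.81

E°_cell = 0.80 V and n = 2.
log Q = n(E° − E)/0.0592 = 2×(0.80 − 0.907)/0.0592 = -3.615.
With Q = [H⁺]^2 / ([Ag⁺]^2·P(H₂)), solving for [H⁺] gives log[H⁺] = -3.807, so pH = 3.81.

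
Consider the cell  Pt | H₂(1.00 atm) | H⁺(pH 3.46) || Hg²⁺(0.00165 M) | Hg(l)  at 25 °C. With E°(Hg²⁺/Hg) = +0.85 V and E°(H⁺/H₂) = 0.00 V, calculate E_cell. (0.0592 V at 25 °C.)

0.97 V

The Hg²⁺/Hg couple is the cathode, so E°_cell = 0.85 V; n = 2.
[H⁺] = 10^(−3.46) = 3.5 × 10^-4 M, and Q = [H⁺]^2 / ([Hg²⁺]·P(H₂)) = 7.29 × 10^-5.
E = E° − (0.0592/2) log Q = 0.85 − (0.0592/2)(-4.137) = 0.972 V.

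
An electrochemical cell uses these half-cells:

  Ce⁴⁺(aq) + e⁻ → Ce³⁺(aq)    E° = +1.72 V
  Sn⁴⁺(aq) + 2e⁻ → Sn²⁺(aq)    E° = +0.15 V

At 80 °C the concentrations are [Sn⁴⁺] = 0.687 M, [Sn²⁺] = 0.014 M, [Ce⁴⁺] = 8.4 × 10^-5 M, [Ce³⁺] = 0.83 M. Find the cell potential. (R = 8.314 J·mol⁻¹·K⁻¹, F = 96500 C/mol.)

1.23 V

The Ce⁴⁺/Ce³⁺ couple has the higher reduction potential and acts as the cathode, so E°_cell = +1.72 − (+0.15) = 1.57 V.
Balancing electrons gives n = 2; the reaction quotient is Q = [Sn⁴⁺]·[Ce³⁺]^2/([Sn²⁺]·[Ce⁴⁺]^2) = 4.79 × 10^9.
E = E° − (RT/nF) ln Q = 1.57 − (8.314×353)/(2×96500) × (22.290) = 1.570 − 0.339 = 1.231 V.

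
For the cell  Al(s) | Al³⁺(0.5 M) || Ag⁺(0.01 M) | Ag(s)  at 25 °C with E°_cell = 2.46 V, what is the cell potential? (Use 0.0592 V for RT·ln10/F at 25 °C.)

2.35 V

Balancing electrons gives n = 3; the reaction quotient is Q = [Al³⁺]/[Ag⁺]^3 = 5 × 10^5.
At 25 °C, E = E° − (0.0592/n) log Q = 2.46 − (0.0592/3)(5.699) = 2.460 − 0.112 = 2.348 V.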